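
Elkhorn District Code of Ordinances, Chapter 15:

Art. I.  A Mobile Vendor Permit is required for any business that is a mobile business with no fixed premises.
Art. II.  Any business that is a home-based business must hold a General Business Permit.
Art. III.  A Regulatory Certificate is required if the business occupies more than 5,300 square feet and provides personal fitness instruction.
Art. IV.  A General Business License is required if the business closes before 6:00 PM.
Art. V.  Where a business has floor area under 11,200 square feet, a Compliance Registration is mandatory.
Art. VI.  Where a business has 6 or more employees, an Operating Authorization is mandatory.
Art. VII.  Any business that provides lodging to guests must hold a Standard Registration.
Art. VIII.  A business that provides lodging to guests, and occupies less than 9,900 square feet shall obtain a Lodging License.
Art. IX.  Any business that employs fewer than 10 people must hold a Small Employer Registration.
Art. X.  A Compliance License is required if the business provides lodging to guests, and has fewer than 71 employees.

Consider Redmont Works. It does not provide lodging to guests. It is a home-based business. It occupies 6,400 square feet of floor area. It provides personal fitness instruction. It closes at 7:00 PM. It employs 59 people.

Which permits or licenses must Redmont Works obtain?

Art. I. is a home-based business (not: is a mobile business with no fixed premises) → Mobile Vendor Permit not required.
Art. II. is a home-based business → General Business Permit required.
Art. III. floor area 6,400 square feet > 5,300 square feet; provides personal fitness instruction → Regulatory Certificate required.
Art. IV. closes 7:00 PM, after 6:00 PM → General Business License not required.
Art. V. floor area 6,400 square feet < 11,200 square feet → Compliance Registration required.
Art. VI. employees 59 ≥ 6 → Operating Authorization required.
Art. VII. does not provide lodging to guests → Standard Registration not required.
Art. VIII. does not provide lodging to guests; floor area 6,400 square feet < 9,900 square feet → Lodging License not required.
Art. IX. employees 59 ≥ 10 → Small Employer Registration not required.
Art. X. does not provide lodging to guests; employees 59 < 71 → Compliance License not required.

Compliance Registration, General Business Permit, Operating Authorization, Regulatory Certificate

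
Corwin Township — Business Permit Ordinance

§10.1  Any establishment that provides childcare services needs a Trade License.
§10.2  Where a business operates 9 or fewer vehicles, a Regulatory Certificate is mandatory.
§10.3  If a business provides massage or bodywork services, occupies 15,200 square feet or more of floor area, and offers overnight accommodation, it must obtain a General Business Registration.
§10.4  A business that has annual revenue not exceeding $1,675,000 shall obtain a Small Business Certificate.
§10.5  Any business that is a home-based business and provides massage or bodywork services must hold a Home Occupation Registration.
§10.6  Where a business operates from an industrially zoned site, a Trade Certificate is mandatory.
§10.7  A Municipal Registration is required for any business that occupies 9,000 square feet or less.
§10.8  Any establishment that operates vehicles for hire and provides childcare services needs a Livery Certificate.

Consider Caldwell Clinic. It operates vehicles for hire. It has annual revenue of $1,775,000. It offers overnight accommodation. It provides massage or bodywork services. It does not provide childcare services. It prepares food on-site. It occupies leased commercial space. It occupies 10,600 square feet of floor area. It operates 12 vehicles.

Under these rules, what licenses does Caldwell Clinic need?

None

§10.1 does not provide childcare services → Trade License not required.
§10.2 vehicles 12 > 9 → Regulatory Certificate not required.
§10.3 provides massage or bodywork services; floor area 10,600 square feet < 15,200 square feet; offers overnight accommodation → General Business Registration not required.
§10.4 revenue $1,775,000 > $1,675,000 → Small Business Certificate not required.
§10.5 occupies leased commercial space (not: is a home-based business); provides massage or bodywork services → Home Occupation Registration not required.
§10.6 occupies leased commercial space (not: operates from an industrially zoned site) → Trade Certificate not required.
§10.7 floor area 10,600 square feet > 9,000 square feet → Municipal Registration not required.
§10.8 operates vehicles for hire; does not provide childcare services → Livery Certificate not required.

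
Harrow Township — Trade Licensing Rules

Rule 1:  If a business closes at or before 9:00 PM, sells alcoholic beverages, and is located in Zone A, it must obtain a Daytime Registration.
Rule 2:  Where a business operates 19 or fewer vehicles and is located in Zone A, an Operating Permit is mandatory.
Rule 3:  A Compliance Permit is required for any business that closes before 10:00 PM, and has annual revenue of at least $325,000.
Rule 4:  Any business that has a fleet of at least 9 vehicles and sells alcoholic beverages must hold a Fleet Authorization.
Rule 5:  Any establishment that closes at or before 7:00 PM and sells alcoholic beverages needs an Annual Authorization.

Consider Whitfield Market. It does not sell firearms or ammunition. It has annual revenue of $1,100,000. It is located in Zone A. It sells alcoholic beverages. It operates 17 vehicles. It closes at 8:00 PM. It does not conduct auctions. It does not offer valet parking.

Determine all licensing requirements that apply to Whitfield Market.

Rule 1: closes 8:00 PM, at/before 9:00 PM; sells alcoholic beverages; is located in Zone A → Daytime Registration required.
Rule 2: vehicles 17 ≤ 19; is located in Zone A → Operating Permit required.
Rule 3: closes 8:00 PM, at/before 10:00 PM; revenue $1,100,000 ≥ $325,000 → Compliance Permit required.
Rule 4: vehicles 17 ≥ 9; sells alcoholic beverages → Fleet Authorization required.
Rule 5: closes 8:00 PM, after 7:00 PM; sells alcoholic beverages → Annual Authorization not required.

Compliance Permit, Daytime Registration, Fleet Authorization, Operating Permit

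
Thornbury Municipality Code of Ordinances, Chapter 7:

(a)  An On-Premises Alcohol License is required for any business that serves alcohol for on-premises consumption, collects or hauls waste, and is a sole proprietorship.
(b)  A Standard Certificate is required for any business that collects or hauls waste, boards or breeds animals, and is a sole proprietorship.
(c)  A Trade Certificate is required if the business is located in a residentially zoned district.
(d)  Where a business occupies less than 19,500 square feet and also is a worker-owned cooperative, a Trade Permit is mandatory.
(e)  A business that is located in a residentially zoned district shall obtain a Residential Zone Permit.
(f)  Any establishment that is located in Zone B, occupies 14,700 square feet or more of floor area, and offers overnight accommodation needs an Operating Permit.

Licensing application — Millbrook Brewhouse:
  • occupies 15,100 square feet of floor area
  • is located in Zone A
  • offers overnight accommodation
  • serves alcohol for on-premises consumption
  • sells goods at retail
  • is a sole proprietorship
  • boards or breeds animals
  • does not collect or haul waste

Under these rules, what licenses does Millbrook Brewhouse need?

None

(a) serves alcohol for on-premises consumption; does not collect or haul waste; is a sole proprietorship → On-Premises Alcohol License not required.
(b) does not collect or haul waste; boards or breeds animals; is a sole proprietorship → Standard Certificate not required.
(c) is located in Zone A (not: is located in a residentially zoned district) → Trade Certificate not required.
(d) floor area 15,100 square feet < 19,500 square feet; is a sole proprietorship (not: is a worker-owned cooperative) → Trade Permit not required.
(e) is located in Zone A (not: is located in a residentially zoned district) → Residential Zone Permit not required.
(f) is located in Zone A (not: is located in Zone B); floor area 15,100 square feet ≥ 14,700 square feet; offers overnight accommodation → Operating Permit not required.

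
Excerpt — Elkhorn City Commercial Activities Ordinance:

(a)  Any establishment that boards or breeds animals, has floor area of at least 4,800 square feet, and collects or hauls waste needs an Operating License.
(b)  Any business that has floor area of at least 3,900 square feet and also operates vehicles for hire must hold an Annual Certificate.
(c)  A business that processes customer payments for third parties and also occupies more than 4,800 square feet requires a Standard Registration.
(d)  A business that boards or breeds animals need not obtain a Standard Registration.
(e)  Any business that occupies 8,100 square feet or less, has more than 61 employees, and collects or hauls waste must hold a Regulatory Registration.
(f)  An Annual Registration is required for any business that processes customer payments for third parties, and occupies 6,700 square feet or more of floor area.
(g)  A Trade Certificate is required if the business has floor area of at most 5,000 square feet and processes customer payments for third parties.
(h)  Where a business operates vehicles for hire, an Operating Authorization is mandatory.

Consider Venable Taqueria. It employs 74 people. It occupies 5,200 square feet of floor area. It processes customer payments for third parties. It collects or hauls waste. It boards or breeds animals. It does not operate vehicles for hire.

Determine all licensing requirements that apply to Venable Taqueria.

(a) boards or breeds animals; floor area 5,200 square feet ≥ 4,800 square feet; collects or hauls waste → Operating License required.
(b) floor area 5,200 square feet ≥ 3,900 square feet; does not operate vehicles for hire → Annual Certificate not required.
(c) processes customer payments for third parties; floor area 5,200 square feet > 4,800 square feet → Standard Registration required.
(d) boards or breeds animals → exempt from Standard Registration.
(e) floor area 5,200 square feet ≤ 8,100 square feet; employees 74 > 61; collects or hauls waste → Regulatory Registration required.
(f) processes customer payments for third parties; floor area 5,200 square feet < 6,700 square feet → Annual Registration not required.
(g) floor area 5,200 square feet > 5,000 square feet; processes customer payments for third parties → Trade Certificate not required.
(h) does not operate vehicles for hire → Operating Authorization not required.

Operating License, Regulatory Registration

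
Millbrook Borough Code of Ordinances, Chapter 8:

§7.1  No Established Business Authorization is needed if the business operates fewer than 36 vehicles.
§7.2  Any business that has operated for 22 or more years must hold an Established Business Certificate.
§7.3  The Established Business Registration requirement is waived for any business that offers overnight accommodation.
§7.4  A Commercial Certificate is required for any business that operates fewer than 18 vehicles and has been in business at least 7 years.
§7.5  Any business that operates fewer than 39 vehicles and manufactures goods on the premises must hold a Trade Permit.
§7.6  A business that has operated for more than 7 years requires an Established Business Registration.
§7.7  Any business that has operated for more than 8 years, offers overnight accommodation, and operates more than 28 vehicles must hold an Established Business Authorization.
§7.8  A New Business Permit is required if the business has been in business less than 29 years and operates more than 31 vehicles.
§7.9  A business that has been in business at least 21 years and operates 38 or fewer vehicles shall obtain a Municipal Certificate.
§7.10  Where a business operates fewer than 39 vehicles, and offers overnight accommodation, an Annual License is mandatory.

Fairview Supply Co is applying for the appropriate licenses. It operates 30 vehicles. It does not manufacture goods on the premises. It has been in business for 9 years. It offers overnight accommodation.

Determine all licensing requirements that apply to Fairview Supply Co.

§7.1 vehicles 30 < 36 → exempt from Established Business Authorization.
§7.2 years in business 9 < 22 → Established Business Certificate not required.
§7.3 offers overnight accommodation → exempt from Established Business Registration.
§7.4 vehicles 30 ≥ 18; years in business 9 ≥ 7 → Commercial Certificate not required.
§7.5 vehicles 30 < 39; does not manufacture goods on the premises → Trade Permit not required.
§7.6 years in business 9 > 7 → Established Business Registration required.
§7.7 years in business 9 > 8; offers overnight accommodation; vehicles 30 > 28 → Established Business Authorization required.
§7.8 years in business 9 < 29; vehicles 30 ≤ 31 → New Business Permit not required.
§7.9 years in business 9 < 21; vehicles 30 ≤ 38 → Municipal Certificate not required.
§7.10 vehicles 30 < 39; offers overnight accommodation → Annual License required.

Annual License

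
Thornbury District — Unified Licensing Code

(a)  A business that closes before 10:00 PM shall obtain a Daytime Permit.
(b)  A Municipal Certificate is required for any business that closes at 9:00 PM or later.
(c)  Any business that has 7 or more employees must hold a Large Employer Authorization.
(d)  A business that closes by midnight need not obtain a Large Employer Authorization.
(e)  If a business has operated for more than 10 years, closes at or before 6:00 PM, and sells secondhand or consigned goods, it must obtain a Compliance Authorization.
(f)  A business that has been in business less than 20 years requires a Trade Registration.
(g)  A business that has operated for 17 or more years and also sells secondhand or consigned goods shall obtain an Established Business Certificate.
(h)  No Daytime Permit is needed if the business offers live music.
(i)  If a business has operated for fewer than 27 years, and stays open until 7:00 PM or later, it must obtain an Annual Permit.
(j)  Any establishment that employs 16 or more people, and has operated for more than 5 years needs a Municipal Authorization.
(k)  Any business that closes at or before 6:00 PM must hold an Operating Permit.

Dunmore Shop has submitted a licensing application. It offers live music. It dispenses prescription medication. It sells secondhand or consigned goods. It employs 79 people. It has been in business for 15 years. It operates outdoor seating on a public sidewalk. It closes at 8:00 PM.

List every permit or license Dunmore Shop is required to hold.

Annual Permit, Municipal Authorization, Trade Registration

(a) closes 8:00 PM, at/before 10:00 PM → Daytime Permit required.
(b) closes 8:00 PM, at/before 9:00 PM → Municipal Certificate not required.
(c) employees 79 ≥ 7 → Large Employer Authorization required.
(d) closes 8:00 PM, at/before midnight → exempt from Large Employer Authorization.
(e) years in business 15 > 10; closes 8:00 PM, after 6:00 PM; sells secondhand or consigned goods → Compliance Authorization not required.
(f) years in business 15 < 20 → Trade Registration required.
(g) years in business 15 < 17; sells secondhand or consigned goods → Established Business Certificate not required.
(h) offers live music → exempt from Daytime Permit.
(i) years in business 15 < 27; closes 8:00 PM, after 7:00 PM → Annual Permit required.
(j) employees 79 ≥ 16; years in business 15 > 5 → Municipal Authorization required.
(k) closes 8:00 PM, after 6:00 PM → Operating Permit not required.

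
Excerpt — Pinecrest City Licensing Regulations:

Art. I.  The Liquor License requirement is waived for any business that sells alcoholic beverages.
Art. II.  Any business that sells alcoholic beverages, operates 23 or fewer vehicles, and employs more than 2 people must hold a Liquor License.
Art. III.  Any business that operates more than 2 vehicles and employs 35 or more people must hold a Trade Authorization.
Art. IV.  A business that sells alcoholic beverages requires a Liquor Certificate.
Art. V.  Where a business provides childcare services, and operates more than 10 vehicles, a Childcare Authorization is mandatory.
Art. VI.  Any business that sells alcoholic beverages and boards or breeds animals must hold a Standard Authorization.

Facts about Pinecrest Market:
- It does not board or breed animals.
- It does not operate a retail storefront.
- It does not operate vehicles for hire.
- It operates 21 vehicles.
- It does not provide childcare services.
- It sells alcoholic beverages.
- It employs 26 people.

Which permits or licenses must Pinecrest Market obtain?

Liquor Certificate

Art. I. sells alcoholic beverages → exempt from Liquor License.
Art. II. sells alcoholic beverages; vehicles 21 ≤ 23; employees 26 > 2 → Liquor License required.
Art. III. vehicles 21 > 2; employees 26 < 35 → Trade Authorization not required.
Art. IV. sells alcoholic beverages → Liquor Certificate required.
Art. V. does not provide childcare services; vehicles 21 > 10 → Childcare Authorization not required.
Art. VI. sells alcoholic beverages; does not board or breed animals → Standard Authorization not required.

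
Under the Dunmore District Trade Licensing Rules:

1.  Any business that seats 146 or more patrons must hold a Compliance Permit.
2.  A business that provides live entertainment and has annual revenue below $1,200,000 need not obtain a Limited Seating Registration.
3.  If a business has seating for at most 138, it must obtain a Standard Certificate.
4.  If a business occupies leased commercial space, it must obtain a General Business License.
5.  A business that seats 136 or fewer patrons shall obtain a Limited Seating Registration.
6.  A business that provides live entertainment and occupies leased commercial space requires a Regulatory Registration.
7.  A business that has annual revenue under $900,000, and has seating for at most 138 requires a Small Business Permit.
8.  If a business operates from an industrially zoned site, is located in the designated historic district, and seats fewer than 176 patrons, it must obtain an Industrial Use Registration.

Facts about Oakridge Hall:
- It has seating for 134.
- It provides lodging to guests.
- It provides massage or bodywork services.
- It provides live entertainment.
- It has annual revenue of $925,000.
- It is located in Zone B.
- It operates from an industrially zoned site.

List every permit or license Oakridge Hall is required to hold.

1. seating 134 < 146 → Compliance Permit not required.
2. provides live entertainment; revenue $925,000 < $1,200,000 → exempt from Limited Seating Registration.
3. seating 134 ≤ 138 → Standard Certificate required.
4. operates from an industrially zoned site (not: occupies leased commercial space) → General Business License not required.
5. seating 134 ≤ 136 → Limited Seating Registration required.
6. provides live entertainment; operates from an industrially zoned site (not: occupies leased commercial space) → Regulatory Registration not required.
7. revenue $925,000 ≥ $900,000; seating 134 ≤ 138 → Small Business Permit not required.
8. operates from an industrially zoned site; is located in Zone B (not: is located in the designated historic district); seating 134 < 176 → Industrial Use Registration not required.

Standard Certificate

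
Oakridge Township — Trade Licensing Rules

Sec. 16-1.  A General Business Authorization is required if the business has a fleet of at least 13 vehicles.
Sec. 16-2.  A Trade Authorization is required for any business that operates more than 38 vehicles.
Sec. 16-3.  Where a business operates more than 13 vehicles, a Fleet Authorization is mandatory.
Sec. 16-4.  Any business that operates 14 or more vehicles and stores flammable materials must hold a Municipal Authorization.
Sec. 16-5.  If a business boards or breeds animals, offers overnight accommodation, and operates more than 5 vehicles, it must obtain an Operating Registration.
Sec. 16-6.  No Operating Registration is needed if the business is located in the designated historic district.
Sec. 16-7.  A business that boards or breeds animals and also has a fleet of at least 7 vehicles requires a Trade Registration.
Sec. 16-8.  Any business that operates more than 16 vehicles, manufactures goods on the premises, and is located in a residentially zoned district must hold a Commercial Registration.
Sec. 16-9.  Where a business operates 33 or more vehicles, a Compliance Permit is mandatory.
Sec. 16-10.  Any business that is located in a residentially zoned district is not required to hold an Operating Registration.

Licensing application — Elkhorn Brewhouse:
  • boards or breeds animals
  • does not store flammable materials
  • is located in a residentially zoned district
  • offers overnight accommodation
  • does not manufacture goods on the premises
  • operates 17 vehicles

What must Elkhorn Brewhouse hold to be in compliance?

Sec. 16-1. vehicles 17 ≥ 13 → General Business Authorization required.
Sec. 16-2. vehicles 17 ≤ 38 → Trade Authorization not required.
Sec. 16-3. vehicles 17 > 13 → Fleet Authorization required.
Sec. 16-4. vehicles 17 ≥ 14; does not store flammable materials → Municipal Authorization not required.
Sec. 16-5. boards or breeds animals; offers overnight accommodation; vehicles 17 > 5 → Operating Registration required.
Sec. 16-6. is located in a residentially zoned district (not: is located in the designated historic district) → Operating Registration exemption does not apply.
Sec. 16-7. boards or breeds animals; vehicles 17 ≥ 7 → Trade Registration required.
Sec. 16-8. vehicles 17 > 16; does not manufacture goods on the premises; is located in a residentially zoned district → Commercial Registration not required.
Sec. 16-9. vehicles 17 < 33 → Compliance Permit not required.
Sec. 16-10. is located in a residentially zoned district → exempt from Operating Registration.

Fleet Authorization, General Business Authorization, Trade Registration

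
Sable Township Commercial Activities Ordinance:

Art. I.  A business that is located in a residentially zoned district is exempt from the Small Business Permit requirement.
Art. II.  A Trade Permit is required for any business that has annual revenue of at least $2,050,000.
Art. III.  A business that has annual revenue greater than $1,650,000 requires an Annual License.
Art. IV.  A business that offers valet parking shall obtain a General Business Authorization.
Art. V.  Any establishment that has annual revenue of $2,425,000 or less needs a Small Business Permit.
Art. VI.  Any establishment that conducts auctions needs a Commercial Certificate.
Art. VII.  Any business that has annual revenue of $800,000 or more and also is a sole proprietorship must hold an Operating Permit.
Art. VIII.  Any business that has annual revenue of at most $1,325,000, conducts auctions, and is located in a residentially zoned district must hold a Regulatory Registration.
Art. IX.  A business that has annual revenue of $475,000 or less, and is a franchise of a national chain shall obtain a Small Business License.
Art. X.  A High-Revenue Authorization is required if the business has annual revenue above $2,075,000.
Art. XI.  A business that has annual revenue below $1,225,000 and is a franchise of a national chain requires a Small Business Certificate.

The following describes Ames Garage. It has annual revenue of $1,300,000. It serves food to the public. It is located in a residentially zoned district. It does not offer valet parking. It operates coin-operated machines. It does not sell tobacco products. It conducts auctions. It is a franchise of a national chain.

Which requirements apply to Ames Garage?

Commercial Certificate, Regulatory Registration

Art. I. is located in a residentially zoned district → exempt from Small Business Permit.
Art. II. revenue $1,300,000 < $2,050,000 → Trade Permit not required.
Art. III. revenue $1,300,000 ≤ $1,650,000 → Annual License not required.
Art. IV. does not offer valet parking → General Business Authorization not required.
Art. V. revenue $1,300,000 ≤ $2,425,000 → Small Business Permit required.
Art. VI. conducts auctions → Commercial Certificate required.
Art. VII. revenue $1,300,000 ≥ $800,000; is a franchise of a national chain (not: is a sole proprietorship) → Operating Permit not required.
Art. VIII. revenue $1,300,000 ≤ $1,325,000; conducts auctions; is located in a residentially zoned district → Regulatory Registration required.
Art. IX. revenue $1,300,000 > $475,000; is a franchise of a national chain → Small Business License not required.
Art. X. revenue $1,300,000 ≤ $2,075,000 → High-Revenue Authorization not required.
Art. XI. revenue $1,300,000 ≥ $1,225,000; is a franchise of a national chain → Small Business Certificate not required.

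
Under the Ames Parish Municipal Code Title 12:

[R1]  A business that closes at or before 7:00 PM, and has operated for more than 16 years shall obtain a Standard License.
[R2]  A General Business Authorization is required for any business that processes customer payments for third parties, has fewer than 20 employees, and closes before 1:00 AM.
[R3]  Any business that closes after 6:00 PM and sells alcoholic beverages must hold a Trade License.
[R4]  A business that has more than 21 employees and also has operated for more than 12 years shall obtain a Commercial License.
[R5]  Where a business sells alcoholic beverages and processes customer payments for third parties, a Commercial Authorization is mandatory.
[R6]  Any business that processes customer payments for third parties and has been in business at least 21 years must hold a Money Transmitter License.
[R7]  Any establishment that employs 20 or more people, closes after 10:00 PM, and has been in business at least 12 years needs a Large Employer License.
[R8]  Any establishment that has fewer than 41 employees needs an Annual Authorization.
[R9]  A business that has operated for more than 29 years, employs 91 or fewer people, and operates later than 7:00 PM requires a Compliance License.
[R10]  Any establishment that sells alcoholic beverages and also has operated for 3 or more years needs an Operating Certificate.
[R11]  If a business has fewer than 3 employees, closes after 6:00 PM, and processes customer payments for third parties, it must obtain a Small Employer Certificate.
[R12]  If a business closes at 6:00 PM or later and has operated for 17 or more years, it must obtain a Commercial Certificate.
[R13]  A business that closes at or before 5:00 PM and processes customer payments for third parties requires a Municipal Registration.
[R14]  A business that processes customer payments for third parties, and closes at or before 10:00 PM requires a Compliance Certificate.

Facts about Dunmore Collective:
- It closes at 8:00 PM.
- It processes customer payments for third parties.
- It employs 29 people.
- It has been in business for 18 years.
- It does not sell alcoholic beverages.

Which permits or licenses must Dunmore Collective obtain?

Annual Authorization, Commercial Certificate, Commercial License, Compliance Certificate

[R1] closes 8:00 PM, after 7:00 PM; years in business 18 > 16 → Standard License not required.
[R2] processes customer payments for third parties; employees 29 ≥ 20; closes 8:00 PM, at/before 1:00 AM → General Business Authorization not required.
[R3] closes 8:00 PM, after 6:00 PM; does not sell alcoholic beverages → Trade License not required.
[R4] employees 29 > 21; years in business 18 > 12 → Commercial License required.
[R5] does not sell alcoholic beverages; processes customer payments for third parties → Commercial Authorization not required.
[R6] processes customer payments for third parties; years in business 18 < 21 → Money Transmitter License not required.
[R7] employees 29 ≥ 20; closes 8:00 PM, at/before 10:00 PM; years in business 18 ≥ 12 → Large Employer License not required.
[R8] employees 29 < 41 → Annual Authorization required.
[R9] years in business 18 ≤ 29; employees 29 ≤ 91; closes 8:00 PM, after 7:00 PM → Compliance License not required.
[R10] does not sell alcoholic beverages; years in business 18 ≥ 3 → Operating Certificate not required.
[R11] employees 29 ≥ 3; closes 8:00 PM, after 6:00 PM; processes customer payments for third parties → Small Employer Certificate not required.
[R12] closes 8:00 PM, after 6:00 PM; years in business 18 ≥ 17 → Commercial Certificate required.
[R13] closes 8:00 PM, after 5:00 PM; processes customer payments for third parties → Municipal Registration not required.
[R14] processes customer payments for third parties; closes 8:00 PM, at/before 10:00 PM → Compliance Certificate required.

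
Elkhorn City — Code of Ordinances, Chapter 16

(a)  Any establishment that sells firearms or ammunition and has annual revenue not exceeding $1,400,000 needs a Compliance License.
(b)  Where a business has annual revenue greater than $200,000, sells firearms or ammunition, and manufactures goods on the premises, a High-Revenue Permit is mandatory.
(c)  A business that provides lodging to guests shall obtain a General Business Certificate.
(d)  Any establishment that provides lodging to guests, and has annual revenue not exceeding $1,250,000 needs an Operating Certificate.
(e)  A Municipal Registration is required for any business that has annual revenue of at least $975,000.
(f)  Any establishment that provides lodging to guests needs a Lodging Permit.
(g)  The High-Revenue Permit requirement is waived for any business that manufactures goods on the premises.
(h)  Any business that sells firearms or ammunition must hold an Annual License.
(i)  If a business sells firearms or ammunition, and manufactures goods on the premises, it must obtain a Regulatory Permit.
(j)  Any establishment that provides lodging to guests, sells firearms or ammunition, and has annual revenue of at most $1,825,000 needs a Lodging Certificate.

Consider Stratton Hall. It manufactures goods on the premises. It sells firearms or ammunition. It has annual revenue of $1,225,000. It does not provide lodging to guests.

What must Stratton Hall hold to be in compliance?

Annual License, Compliance License, Municipal Registration, Regulatory Permit

(a) sells firearms or ammunition; revenue $1,225,000 ≤ $1,400,000 → Compliance License required.
(b) revenue $1,225,000 > $200,000; sells firearms or ammunition; manufactures goods on the premises → High-Revenue Permit required.
(c) does not provide lodging to guests → General Business Certificate not required.
(d) does not provide lodging to guests; revenue $1,225,000 ≤ $1,250,000 → Operating Certificate not required.
(e) revenue $1,225,000 ≥ $975,000 → Municipal Registration required.
(f) does not provide lodging to guests → Lodging Permit not required.
(g) manufactures goods on the premises → exempt from High-Revenue Permit.
(h) sells firearms or ammunition → Annual License required.
(i) sells firearms or ammunition; manufactures goods on the premises → Regulatory Permit required.
(j) does not provide lodging to guests; sells firearms or ammunition; revenue $1,225,000 ≤ $1,825,000 → Lodging Certificate not required.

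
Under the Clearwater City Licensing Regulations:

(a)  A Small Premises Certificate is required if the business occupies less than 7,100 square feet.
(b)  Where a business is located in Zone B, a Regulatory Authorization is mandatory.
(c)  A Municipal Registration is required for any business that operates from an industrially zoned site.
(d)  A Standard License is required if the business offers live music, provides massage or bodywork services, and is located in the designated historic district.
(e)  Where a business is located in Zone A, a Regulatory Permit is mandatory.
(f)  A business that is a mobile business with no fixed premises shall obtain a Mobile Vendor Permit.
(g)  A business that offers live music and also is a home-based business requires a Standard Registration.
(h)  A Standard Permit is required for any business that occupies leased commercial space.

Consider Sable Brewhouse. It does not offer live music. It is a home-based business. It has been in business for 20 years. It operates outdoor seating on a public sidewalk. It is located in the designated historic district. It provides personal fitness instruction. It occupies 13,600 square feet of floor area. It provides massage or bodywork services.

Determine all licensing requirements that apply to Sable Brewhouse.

None

(a) floor area 13,600 square feet ≥ 7,100 square feet → Small Premises Certificate not required.
(b) is located in the designated historic district (not: is located in Zone B) → Regulatory Authorization not required.
(c) is a home-based business (not: operates from an industrially zoned site) → Municipal Registration not required.
(d) does not offer live music; provides massage or bodywork services; is located in the designated historic district → Standard License not required.
(e) is located in the designated historic district (not: is located in Zone A) → Regulatory Permit not required.
(f) is a home-based business (not: is a mobile business with no fixed premises) → Mobile Vendor Permit not required.
(g) does not offer live music; is a home-based business → Standard Registration not required.
(h) is a home-based business (not: occupies leased commercial space) → Standard Permit not required.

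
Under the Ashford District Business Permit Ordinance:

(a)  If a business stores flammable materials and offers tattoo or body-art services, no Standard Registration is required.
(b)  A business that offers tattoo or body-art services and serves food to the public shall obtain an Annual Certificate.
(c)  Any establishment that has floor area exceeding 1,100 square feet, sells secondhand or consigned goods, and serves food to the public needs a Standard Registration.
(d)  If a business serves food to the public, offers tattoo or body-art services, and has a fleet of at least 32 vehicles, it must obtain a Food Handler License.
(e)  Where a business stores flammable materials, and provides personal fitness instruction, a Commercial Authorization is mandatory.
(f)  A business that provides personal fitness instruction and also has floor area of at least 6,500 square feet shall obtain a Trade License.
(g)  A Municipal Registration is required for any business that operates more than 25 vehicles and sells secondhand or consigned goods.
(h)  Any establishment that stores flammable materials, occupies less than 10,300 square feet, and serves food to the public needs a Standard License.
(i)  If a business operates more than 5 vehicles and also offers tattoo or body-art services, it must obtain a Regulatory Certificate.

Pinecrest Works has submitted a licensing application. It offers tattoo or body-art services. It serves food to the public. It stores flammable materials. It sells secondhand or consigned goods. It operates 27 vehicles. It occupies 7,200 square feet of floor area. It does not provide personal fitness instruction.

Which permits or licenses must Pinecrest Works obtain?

Annual Certificate, Municipal Registration, Regulatory Certificate, Standard License

(a) stores flammable materials; offers tattoo or body-art services → exempt from Standard Registration.
(b) offers tattoo or body-art services; serves food to the public → Annual Certificate required.
(c) floor area 7,200 square feet > 1,100 square feet; sells secondhand or consigned goods; serves food to the public → Standard Registration required.
(d) serves food to the public; offers tattoo or body-art services; vehicles 27 < 32 → Food Handler License not required.
(e) stores flammable materials; does not provide personal fitness instruction → Commercial Authorization not required.
(f) does not provide personal fitness instruction; floor area 7,200 square feet ≥ 6,500 square feet → Trade License not required.
(g) vehicles 27 > 25; sells secondhand or consigned goods → Municipal Registration required.
(h) stores flammable materials; floor area 7,200 square feet < 10,300 square feet; serves food to the public → Standard License required.
(i) vehicles 27 > 5; offers tattoo or body-art services → Regulatory Certificate required.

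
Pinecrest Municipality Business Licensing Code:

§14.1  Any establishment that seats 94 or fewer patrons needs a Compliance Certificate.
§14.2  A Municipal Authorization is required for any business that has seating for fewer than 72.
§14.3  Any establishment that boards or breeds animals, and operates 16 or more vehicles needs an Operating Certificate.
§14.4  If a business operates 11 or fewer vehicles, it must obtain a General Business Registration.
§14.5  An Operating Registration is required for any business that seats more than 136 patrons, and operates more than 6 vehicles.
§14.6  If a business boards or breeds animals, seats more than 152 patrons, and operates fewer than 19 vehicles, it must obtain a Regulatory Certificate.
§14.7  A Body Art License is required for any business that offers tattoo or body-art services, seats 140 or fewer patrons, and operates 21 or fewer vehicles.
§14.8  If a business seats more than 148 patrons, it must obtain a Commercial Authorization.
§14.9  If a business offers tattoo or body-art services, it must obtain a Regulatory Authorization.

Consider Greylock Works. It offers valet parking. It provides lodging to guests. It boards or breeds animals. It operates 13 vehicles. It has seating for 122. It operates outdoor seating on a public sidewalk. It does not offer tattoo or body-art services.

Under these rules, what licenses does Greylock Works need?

§14.1 seating 122 > 94 → Compliance Certificate not required.
§14.2 seating 122 ≥ 72 → Municipal Authorization not required.
§14.3 boards or breeds animals; vehicles 13 < 16 → Operating Certificate not required.
§14.4 vehicles 13 > 11 → General Business Registration not required.
§14.5 seating 122 ≤ 136; vehicles 13 > 6 → Operating Registration not required.
§14.6 boards or breeds animals; seating 122 ≤ 152; vehicles 13 < 19 → Regulatory Certificate not required.
§14.7 does not offer tattoo or body-art services; seating 122 ≤ 140; vehicles 13 ≤ 21 → Body Art License not required.
§14.8 seating 122 ≤ 148 → Commercial Authorization not required.
§14.9 does not offer tattoo or body-art services → Regulatory Authorization not required.

None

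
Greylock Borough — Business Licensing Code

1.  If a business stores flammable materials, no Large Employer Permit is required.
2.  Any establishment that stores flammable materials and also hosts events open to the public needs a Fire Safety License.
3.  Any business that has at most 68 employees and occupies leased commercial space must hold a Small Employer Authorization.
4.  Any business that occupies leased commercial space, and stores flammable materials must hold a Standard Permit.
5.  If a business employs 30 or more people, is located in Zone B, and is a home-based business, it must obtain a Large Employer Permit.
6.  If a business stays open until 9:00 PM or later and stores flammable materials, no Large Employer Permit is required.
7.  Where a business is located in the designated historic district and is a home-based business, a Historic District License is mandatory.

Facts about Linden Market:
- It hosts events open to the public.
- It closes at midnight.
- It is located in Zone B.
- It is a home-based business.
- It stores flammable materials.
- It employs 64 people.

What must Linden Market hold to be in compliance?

1. stores flammable materials → exempt from Large Employer Permit.
2. stores flammable materials; hosts events open to the public → Fire Safety License required.
3. employees 64 ≤ 68; is a home-based business (not: occupies leased commercial space) → Small Employer Authorization not required.
4. is a home-based business (not: occupies leased commercial space); stores flammable materials → Standard Permit not required.
5. employees 64 ≥ 30; is located in Zone B; is a home-based business → Large Employer Permit required.
6. closes midnight, after 9:00 PM; stores flammable materials → exempt from Large Employer Permit.
7. is located in Zone B (not: is located in the designated historic district); is a home-based business → Historic District License not required.

Fire Safety License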